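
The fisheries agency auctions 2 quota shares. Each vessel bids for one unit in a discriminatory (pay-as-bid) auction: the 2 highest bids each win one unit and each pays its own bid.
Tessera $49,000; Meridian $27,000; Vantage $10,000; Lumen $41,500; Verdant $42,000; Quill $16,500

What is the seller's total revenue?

Total revenue: $91,000

Ordering the bids: 49,000 (Tessera), 42,000 (Verdant), 41,500 (Lumen), 27,000 (Meridian), …
Winners (2 units): Tessera, Verdant.
Total revenue = 49,000 + 42,000 = $91,000.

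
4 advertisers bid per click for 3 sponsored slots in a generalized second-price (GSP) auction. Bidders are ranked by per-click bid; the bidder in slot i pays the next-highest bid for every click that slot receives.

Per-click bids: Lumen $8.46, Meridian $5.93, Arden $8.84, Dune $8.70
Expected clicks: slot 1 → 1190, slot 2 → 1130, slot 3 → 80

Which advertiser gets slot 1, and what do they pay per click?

Arden; $8.70 per click

Ranked by bid: $8.84 (Arden) > $8.70 (Dune) > $8.46 (Lumen) > $5.93 (Meridian)
Slot 1 goes to the first-ranked bidder, Arden, who pays the next bid down: $8.70/click.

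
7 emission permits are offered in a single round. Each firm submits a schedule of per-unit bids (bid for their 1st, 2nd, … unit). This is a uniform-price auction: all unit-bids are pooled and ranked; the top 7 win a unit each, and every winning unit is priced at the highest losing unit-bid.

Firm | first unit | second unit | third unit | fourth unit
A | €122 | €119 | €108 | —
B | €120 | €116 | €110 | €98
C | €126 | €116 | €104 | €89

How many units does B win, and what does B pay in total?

B: 3 units, pays €324

Pooled unit-bids ranked (top 7): 126 (C-1), 122 (A-1), 120 (B-1), 119 (A-2), 116 (B-2), 116 (C-2), 110 (B-3)
Highest rejected unit-bid = €108.
B wins 3 unit(s) at €108 each.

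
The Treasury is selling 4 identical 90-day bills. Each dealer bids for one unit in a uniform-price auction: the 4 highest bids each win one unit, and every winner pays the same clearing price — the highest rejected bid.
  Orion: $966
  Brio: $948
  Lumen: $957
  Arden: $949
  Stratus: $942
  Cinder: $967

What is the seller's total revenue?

Total revenue: $3,792

Sorting: 967 (Cinder), 966 (Orion), 957 (Lumen), 949 (Arden), 948 (Brio), 942 (Stratus)
The 4 highest are Cinder, Orion, Lumen, Arden.
First losing bid is Brio's $948, which sets the uniform price.
Total revenue = 4 × $948 = $3,792.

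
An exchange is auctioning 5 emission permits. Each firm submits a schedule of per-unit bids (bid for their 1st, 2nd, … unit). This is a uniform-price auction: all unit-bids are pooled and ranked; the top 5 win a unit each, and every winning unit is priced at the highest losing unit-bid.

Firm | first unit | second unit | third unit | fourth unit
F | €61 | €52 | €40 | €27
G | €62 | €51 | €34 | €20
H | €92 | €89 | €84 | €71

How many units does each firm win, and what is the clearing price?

G 1, H 4; clearing price €61

Pooled unit-bids ranked (top 5): 92 (H-1), 89 (H-2), 84 (H-3), 71 (H-4), 62 (G-1)
The (k+1)-th unit-bid is €61.
Allocation: G 1, H 4.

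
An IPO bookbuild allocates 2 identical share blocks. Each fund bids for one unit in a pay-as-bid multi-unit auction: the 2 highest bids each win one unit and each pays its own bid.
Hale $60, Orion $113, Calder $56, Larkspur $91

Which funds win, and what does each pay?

Orion $113, Larkspur $91

Bids ranked high→low: 113 (Orion), 91 (Larkspur), 60 (Hale), 56 (Calder)
The 2 highest are Orion, Larkspur.
Each winner pays its own bid: Orion $113, Larkspur $91.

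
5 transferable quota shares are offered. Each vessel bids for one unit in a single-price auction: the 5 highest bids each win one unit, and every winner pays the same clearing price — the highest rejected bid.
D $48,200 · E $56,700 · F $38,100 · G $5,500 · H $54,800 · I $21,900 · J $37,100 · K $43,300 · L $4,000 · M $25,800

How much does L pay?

L pays $0

Sorting: 56,700 (E), 54,800 (H), 48,200 (D), 43,300 (K), 38,100 (F), 37,100 (J), 25,800 (M), …
The 5 highest are E, H, D, K, F.
First losing bid is J's $37,100, which sets the uniform price.
L does not win → pays $0.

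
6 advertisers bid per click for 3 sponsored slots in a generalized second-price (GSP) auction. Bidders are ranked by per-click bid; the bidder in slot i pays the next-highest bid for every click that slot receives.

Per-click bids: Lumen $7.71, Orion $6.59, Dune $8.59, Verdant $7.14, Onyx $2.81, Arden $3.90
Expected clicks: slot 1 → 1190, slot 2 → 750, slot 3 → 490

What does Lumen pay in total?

Lumen pays $5355.00

Sorting advertisers: $8.59 (Dune) > $7.71 (Lumen) > $7.14 (Verdant) > $6.59 (Orion) > …
Lumen holds slot 2 → pays next bid $7.14 × 750 clicks = $5355.00.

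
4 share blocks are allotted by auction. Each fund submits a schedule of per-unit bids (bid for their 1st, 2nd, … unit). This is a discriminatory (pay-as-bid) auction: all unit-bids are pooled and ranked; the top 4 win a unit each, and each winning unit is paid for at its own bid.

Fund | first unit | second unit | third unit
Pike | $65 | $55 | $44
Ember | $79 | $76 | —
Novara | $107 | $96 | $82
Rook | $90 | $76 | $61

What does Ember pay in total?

Pooled unit-bids ranked (top 4): 107 (Novara-1), 96 (Novara-2), 90 (Rook-1), 82 (Novara-3)
Next rejected bid: $79 (not a price — pay-as-bid).
Ember wins no units.

Ember pays $0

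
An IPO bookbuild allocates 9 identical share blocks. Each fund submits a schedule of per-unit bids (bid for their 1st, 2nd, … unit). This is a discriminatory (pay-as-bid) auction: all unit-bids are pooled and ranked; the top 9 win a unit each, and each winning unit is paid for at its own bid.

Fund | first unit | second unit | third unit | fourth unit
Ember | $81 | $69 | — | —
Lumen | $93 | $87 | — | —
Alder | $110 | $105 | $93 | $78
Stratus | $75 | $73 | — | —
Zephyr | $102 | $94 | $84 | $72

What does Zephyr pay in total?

Zephyr pays $280

Merging the schedules and taking the best 9: 110 (Alder-1), 105 (Alder-2), 102 (Zephyr-1), 94 (Zephyr-2), 93 (Lumen-1), 93 (Alder-3), 87 (Lumen-2), 84 (Zephyr-3), 81 (Ember-1)
Next rejected bid: $78 (not a price — pay-as-bid).
Zephyr's winning unit-bids: 102 + 94 + 84 = $280.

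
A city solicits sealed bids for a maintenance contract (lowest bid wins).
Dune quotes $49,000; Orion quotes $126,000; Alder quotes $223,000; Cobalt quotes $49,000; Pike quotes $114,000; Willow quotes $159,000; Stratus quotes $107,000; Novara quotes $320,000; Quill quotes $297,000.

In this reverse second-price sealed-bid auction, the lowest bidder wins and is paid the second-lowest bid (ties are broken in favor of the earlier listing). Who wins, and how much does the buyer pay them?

Dune is paid $49,000

Reverse second-price sealed-bid auction: the lowest bidder wins and is paid the second-lowest bid.
Bids in order: 49,000 (Dune) < 49,000 (Cobalt) < 107,000 (Stratus) < 114,000 (Pike) < 126,000 (Orion) < 159,000 (Willow) < …
Dune and Cobalt tie at $49,000; tie-break gives it to Dune.
Second-price: Dune is paid Cobalt's bid of $49,000.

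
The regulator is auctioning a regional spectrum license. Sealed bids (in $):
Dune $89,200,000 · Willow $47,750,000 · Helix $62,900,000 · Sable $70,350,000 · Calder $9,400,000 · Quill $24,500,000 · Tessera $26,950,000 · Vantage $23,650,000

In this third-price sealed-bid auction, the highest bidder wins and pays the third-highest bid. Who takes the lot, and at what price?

Dune pays $62,900,000

Sorting bids: 89,200,000 (Dune) > 70,350,000 (Sable) > 62,900,000 (Helix) > 47,750,000 (Willow) > 26,950,000 (Tessera) > 24,500,000 (Quill) > …
Dune is highest; pays the third-highest bid, $62,900,000.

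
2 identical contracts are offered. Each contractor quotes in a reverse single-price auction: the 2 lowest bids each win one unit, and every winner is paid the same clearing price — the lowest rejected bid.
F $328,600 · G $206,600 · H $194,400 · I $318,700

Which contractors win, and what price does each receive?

Bids ranked low→high: 194,400 (H), 206,600 (G), 318,700 (I), 328,600 (F)
The 2 lowest are H, G.
Lowest unsuccessful bid: $318,700 → clearing price.

H, G; each is paid $318,700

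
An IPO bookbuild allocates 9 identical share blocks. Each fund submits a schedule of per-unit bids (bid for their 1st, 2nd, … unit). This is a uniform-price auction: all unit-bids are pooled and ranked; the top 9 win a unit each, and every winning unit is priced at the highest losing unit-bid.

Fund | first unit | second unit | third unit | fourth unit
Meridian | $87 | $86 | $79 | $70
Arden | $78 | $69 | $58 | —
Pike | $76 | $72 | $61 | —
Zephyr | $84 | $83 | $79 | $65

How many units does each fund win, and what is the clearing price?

All unit-bids, highest first — top 9: 87 (Meridian-1), 86 (Meridian-2), 84 (Zephyr-1), 83 (Zephyr-2), 79 (Meridian-3), 79 (Zephyr-3), 78 (Arden-1), 76 (Pike-1), 72 (Pike-2)
First bid not allocated: $70.
Allocation: Arden 1, Meridian 3, Pike 2, Zephyr 3.

Arden 1, Meridian 3, Pike 2, Zephyr 3; clearing price $70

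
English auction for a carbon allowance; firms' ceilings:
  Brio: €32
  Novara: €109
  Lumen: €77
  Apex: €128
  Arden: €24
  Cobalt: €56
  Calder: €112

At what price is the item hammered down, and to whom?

Ascending (English) auction: the price rises until one bidder remains; the winner pays the price at which the last rival dropped out.
Sorting limits: 128 (Apex) > 112 (Calder) > 109 (Novara) > 77 (Lumen) > 56 (Cobalt) > 32 (Brio) > …
Calder is the last rival to drop out, at €112; Apex remains and wins at that price.

Apex wins at €112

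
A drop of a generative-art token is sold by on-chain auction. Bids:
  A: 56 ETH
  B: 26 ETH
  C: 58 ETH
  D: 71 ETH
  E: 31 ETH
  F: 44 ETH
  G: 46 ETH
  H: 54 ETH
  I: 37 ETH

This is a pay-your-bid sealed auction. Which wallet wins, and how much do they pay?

D pays 71 ETH

Rule: the highest bidder wins and pays their own bid.
Bids ranked: 71 (D) > 58 (C) > 56 (A) > 54 (H) > 46 (G) > 44 (F) > …
D is highest → pays own bid, 71 ETH.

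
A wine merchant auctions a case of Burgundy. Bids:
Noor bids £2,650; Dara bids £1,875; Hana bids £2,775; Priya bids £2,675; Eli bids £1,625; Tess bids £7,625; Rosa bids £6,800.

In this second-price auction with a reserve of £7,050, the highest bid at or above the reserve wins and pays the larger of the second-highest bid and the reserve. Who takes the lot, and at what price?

Bids in order: 7,625 (Tess) > 6,800 (Rosa) > 2,775 (Hana) > 2,675 (Priya) > 2,650 (Noor) > 1,875 (Dara) > …
Highest eligible bid: Tess at £7,625.
Second-highest bid £6,800 is below the reserve £7,050, so the reserve binds → payment £7,050.

Tess pays £7,050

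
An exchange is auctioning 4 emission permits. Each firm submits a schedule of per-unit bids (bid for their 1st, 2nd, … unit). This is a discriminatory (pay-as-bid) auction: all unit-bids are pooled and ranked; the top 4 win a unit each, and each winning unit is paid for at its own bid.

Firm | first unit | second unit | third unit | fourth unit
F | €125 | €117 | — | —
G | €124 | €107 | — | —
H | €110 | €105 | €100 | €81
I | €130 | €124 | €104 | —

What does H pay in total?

H pays €0

Pooled unit-bids ranked (top 4): 130 (I-1), 125 (F-1), 124 (G-1), 124 (I-2)
Next rejected bid: €117 (not a price — pay-as-bid).
H wins no units.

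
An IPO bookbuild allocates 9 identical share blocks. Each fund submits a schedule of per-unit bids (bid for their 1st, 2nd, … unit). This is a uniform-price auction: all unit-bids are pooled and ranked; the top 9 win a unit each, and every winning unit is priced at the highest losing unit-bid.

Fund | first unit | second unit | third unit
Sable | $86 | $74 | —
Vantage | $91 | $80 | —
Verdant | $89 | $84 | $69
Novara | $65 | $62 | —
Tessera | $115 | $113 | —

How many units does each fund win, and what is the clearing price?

Sable 2, Tessera 2, Vantage 2, Verdant 3; clearing price $65

All unit-bids, highest first — top 9: 115 (Tessera-1), 113 (Tessera-2), 91 (Vantage-1), 89 (Verdant-1), 86 (Sable-1), 84 (Verdant-2), 80 (Vantage-2), 74 (Sable-2), 69 (Verdant-3)
The (k+1)-th unit-bid is $65.
Allocation: Sable 2, Tessera 2, Vantage 2, Verdant 3.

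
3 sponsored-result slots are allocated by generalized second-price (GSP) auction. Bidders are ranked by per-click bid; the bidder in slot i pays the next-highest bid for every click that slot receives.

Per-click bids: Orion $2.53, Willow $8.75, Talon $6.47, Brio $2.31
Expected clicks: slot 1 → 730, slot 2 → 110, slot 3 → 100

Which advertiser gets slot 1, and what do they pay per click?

Willow; $6.47 per click

Ranked by bid: $8.75 (Willow) > $6.47 (Talon) > $2.53 (Orion) > $2.31 (Brio)
Slot 1 goes to the first-ranked bidder, Willow, who pays the next bid down: $6.47/click.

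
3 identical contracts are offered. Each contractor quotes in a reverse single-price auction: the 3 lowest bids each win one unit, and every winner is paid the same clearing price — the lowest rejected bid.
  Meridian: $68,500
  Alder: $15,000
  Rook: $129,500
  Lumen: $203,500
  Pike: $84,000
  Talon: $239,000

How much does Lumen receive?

Lumen is paid $0

Ordering the bids: 15,000 (Alder), 68,500 (Meridian), 84,000 (Pike), 129,500 (Rook), 203,500 (Lumen), …
Lowest 3: Alder, Meridian, Pike.
First losing bid is Rook's $129,500, which sets the uniform price.
Lumen does not win → is paid $0.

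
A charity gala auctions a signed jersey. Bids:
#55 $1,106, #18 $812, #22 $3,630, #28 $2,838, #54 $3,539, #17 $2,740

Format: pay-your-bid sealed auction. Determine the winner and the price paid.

#22 pays $3,630

Sorting bids: 3,630 (#22) > 3,539 (#54) > 2,838 (#28) > 2,740 (#17) > 1,106 (#55) > 812 (#18)
#22 has the highest bid and pays exactly that: $3,630.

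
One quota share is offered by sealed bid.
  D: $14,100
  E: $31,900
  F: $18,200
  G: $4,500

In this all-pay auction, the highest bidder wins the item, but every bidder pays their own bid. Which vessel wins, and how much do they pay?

E pays $31,900

All-pay auction: the highest bidder wins the item, but every bidder pays their own bid.
Sorting bids: 31,900 (E) > 18,200 (F) > 14,100 (D) > 4,500 (G)
E is highest and takes the item; every bidder forfeits their bid.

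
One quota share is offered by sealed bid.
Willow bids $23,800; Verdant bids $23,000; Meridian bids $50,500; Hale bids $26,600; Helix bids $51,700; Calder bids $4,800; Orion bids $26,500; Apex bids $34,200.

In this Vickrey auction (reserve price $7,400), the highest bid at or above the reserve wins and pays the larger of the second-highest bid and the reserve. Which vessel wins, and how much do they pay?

Helix pays $50,500

Bids ranked: 51,700 (Helix) > 50,500 (Meridian) > 34,200 (Apex) > 26,600 (Hale) > 26,500 (Orion) > 23,800 (Willow) > …
Helix has the top bid at or above the reserve ($51,700).
max(second-highest $50,500, reserve $7,400) = $50,500; the reserve does not bind.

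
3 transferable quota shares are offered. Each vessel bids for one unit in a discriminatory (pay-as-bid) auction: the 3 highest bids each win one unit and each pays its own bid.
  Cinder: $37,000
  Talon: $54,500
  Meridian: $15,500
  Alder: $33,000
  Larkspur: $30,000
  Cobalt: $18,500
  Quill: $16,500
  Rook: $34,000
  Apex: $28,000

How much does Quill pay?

Sorting: 54,500 (Talon), 37,000 (Cinder), 34,000 (Rook), 33,000 (Alder), 30,000 (Larkspur), …
The 3 highest are Talon, Cinder, Rook.
Quill does not win → $0.

Quill pays $0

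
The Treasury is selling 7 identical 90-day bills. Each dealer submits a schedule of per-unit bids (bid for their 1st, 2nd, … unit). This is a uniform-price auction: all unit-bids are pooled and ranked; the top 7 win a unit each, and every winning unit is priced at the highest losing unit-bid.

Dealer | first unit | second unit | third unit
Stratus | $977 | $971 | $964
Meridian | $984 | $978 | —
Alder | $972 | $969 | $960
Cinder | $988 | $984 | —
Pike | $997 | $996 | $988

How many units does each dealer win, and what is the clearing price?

Merging the schedules and taking the best 7: 997 (Pike-1), 996 (Pike-2), 988 (Cinder-1), 988 (Pike-3), 984 (Meridian-1), 984 (Cinder-2), 978 (Meridian-2)
The (k+1)-th unit-bid is $977.
Allocation: Cinder 2, Meridian 2, Pike 3.

Cinder 2, Meridian 2, Pike 3; clearing price $977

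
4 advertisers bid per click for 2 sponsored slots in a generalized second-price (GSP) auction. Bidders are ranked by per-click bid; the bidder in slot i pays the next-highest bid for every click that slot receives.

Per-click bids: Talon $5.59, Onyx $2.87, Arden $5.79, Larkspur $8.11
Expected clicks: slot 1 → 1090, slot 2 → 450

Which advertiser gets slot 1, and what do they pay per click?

Per-click bids in order: $8.11 (Larkspur) > $5.79 (Arden) > $5.59 (Talon) > …
Slot 1 goes to the first-ranked bidder, Larkspur, who pays the next bid down: $5.79/click.

Larkspur; $5.79 per click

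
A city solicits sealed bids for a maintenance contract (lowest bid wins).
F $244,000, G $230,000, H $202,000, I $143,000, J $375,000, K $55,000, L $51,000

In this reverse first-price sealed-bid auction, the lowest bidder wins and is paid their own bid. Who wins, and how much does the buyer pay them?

L is paid $51,000

Bids ranked: 51,000 (L) < 55,000 (K) < 143,000 (I) < 202,000 (H) < 230,000 (G) < 244,000 (F) < …
First-price: L is paid what they bid, $51,000.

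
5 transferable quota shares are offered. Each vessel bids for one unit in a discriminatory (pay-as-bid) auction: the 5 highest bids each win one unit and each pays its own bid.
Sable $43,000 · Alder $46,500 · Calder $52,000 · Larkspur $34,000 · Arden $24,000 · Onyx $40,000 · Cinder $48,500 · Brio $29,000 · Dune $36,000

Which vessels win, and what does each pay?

Calder $52,000, Cinder $48,500, Alder $46,500, Sable $43,000, Onyx $40,000

Sorting: 52,000 (Calder), 48,500 (Cinder), 46,500 (Alder), 43,000 (Sable), 40,000 (Onyx), 36,000 (Dune), 34,000 (Larkspur), …
Winners (5 units): Calder, Cinder, Alder, Sable, Onyx.
Each winner pays its own bid: Calder $52,000, Cinder $48,500, Alder $46,500, Sable $43,000, Onyx $40,000.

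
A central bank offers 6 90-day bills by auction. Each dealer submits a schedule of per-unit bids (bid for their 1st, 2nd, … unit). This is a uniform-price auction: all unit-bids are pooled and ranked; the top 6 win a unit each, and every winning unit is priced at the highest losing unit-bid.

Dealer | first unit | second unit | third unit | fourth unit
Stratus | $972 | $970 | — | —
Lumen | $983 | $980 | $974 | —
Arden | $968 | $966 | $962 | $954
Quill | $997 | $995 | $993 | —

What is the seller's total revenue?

Pooled unit-bids ranked (top 6): 997 (Quill-1), 995 (Quill-2), 993 (Quill-3), 983 (Lumen-1), 980 (Lumen-2), 974 (Lumen-3)
Highest rejected unit-bid = $972.
Allocation: Lumen 3, Quill 3. Every unit priced at $972.
Revenue = 6 × 972 = $5,832.

Total revenue: $5,832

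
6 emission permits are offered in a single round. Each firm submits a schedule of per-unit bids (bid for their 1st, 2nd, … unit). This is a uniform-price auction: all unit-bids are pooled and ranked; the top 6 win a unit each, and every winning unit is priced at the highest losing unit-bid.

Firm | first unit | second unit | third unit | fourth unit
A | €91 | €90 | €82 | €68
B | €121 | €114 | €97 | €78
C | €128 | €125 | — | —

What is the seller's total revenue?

All unit-bids, highest first — top 6: 128 (C-1), 125 (C-2), 121 (B-1), 114 (B-2), 97 (B-3), 91 (A-1)
First bid not allocated: €90.
Allocation: A 1, B 3, C 2. Every unit priced at €90.
Revenue = 6 × 90 = €540.

Total revenue: €540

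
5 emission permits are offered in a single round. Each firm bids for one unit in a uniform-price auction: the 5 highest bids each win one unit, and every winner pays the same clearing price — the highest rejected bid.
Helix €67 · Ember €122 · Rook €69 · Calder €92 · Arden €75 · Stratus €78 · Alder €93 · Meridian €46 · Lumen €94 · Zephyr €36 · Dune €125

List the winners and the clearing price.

Sorting: 125 (Dune), 122 (Ember), 94 (Lumen), 93 (Alder), 92 (Calder), 78 (Stratus), 75 (Arden), …
Top 5: Dune, Ember, Lumen, Alder, Calder.
Highest unsuccessful bid: €78 → clearing price.

Dune, Ember, Lumen, Alder, Calder; each pays €78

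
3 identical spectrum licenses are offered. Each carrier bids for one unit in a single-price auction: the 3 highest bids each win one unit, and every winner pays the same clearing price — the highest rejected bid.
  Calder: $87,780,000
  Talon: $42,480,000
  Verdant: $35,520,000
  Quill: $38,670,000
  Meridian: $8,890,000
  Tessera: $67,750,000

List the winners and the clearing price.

Sorting: 87,780,000 (Calder), 67,750,000 (Tessera), 42,480,000 (Talon), 38,670,000 (Quill), 35,520,000 (Verdant), …
Winners (3 units): Calder, Tessera, Talon.
Clearing price = highest rejected bid = $38,670,000.

Calder, Tessera, Talon; each pays $38,670,000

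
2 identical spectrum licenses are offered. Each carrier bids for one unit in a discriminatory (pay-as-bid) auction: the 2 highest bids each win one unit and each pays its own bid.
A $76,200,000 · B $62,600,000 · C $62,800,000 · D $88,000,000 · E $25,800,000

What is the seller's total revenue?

Ordering the bids: 88,000,000 (D), 76,200,000 (A), 62,800,000 (C), 62,600,000 (B), …
The 2 highest are D, A.
Total revenue = 88,000,000 + 76,200,000 = $164,200,000.

Total revenue: $164,200,000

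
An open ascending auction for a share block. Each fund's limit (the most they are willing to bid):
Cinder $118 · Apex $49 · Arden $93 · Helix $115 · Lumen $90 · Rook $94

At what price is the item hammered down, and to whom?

Sorting limits: 118 (Cinder) > 115 (Helix) > 94 (Rook) > 93 (Arden) > 90 (Lumen) > 49 (Apex)
Helix is the last rival to drop out, at $115; Cinder remains and wins at that price.

Cinder wins at $115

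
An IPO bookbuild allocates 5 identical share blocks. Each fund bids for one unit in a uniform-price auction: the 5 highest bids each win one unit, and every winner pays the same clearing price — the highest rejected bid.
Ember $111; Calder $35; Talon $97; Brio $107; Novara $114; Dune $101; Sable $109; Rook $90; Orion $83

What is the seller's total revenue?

Ordering the bids: 114 (Novara), 111 (Ember), 109 (Sable), 107 (Brio), 101 (Dune), 97 (Talon), 90 (Rook), …
The 5 highest are Novara, Ember, Sable, Brio, Dune.
Highest unsuccessful bid: $97 → clearing price.
Total revenue = 5 × $97 = $485.

Total revenue: $485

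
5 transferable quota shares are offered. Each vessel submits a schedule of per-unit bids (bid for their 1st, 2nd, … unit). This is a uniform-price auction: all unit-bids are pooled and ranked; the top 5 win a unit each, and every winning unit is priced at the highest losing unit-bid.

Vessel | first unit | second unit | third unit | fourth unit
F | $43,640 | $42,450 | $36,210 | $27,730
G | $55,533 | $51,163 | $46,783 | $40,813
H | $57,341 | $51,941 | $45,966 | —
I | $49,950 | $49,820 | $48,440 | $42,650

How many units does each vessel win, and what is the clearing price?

G 2, H 2, I 1; clearing price $49,820

Pooled unit-bids ranked (top 5): 57,341 (H-1), 55,533 (G-1), 51,941 (H-2), 51,163 (G-2), 49,950 (I-1)
Highest rejected unit-bid = $49,820.
Allocation: G 2, H 2, I 1.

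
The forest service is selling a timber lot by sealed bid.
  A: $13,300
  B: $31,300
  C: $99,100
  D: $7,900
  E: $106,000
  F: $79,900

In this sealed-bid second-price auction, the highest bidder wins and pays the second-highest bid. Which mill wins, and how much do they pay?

Sealed-bid second-price auction: the highest bidder wins and pays the second-highest bid.
Bids in order: 106,000 (E) > 99,100 (C) > 79,900 (F) > 31,300 (B) > 13,300 (A) > 7,900 (D)
Second-price: E pays C's bid of $99,100.

E pays $99,100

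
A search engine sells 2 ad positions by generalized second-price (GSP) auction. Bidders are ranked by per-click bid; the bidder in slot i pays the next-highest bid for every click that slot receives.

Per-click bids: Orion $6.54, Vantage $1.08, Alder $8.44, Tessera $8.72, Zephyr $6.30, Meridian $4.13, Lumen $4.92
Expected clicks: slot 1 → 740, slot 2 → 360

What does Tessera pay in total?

Tessera pays $6245.60

Ranked by bid: $8.72 (Tessera) > $8.44 (Alder) > $6.54 (Orion) > …
Tessera holds slot 1 → pays next bid $8.44 × 740 clicks = $6245.60.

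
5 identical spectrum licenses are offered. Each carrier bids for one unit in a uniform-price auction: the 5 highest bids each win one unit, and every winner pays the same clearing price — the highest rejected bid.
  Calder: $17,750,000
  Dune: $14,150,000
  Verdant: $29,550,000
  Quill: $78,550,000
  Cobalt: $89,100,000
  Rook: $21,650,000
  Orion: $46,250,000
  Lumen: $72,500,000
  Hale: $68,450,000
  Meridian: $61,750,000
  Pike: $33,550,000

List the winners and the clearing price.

Sorting: 89,100,000 (Cobalt), 78,550,000 (Quill), 72,500,000 (Lumen), 68,450,000 (Hale), 61,750,000 (Meridian), 46,250,000 (Orion), 33,550,000 (Pike), …
The 5 highest are Cobalt, Quill, Lumen, Hale, Meridian.
Highest unsuccessful bid: $46,250,000 → clearing price.

Cobalt, Quill, Lumen, Hale, Meridian; each pays $46,250,000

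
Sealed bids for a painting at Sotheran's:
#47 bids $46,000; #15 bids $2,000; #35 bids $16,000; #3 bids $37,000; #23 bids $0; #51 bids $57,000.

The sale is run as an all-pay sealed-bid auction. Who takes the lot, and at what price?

Rule: the highest bidder wins the item, but every bidder pays their own bid.
Bids in order: 57,000 (#51) > 46,000 (#47) > 37,000 (#3) > 16,000 (#35) > 2,000 (#15) > 0 (#23)
#51 is highest and takes the item; every bidder forfeits their bid.

#51 pays $57,000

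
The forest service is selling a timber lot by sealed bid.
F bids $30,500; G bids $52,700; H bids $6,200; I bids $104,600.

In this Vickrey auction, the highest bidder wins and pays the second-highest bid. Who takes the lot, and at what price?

I pays $52,700

Bids ranked: 104,600 (I) > 52,700 (G) > 30,500 (F) > 6,200 (H)
I wins with the highest bid; price is set by the runner-up at $52,700.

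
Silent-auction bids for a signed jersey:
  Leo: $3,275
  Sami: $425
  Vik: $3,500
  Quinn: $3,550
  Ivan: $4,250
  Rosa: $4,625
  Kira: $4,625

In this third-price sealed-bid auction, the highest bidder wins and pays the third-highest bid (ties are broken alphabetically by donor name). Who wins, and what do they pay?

Kira pays $4,250

Sorting bids: 4,625 (Kira) > 4,625 (Rosa) > 4,250 (Ivan) > 3,550 (Quinn) > 3,500 (Vik) > 3,275 (Leo) > …
Kira and Rosa tie at $4,625; tie-break gives it to Kira.
Kira wins; payment is bid #3 in the ranking = $4,250.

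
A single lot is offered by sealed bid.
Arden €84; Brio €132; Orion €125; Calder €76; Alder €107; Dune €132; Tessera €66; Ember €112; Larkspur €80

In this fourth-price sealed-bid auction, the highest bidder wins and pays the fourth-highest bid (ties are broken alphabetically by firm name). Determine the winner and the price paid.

Brio pays €112

Rule: the highest bidder wins and pays the fourth-highest bid.
Bids ranked: 132 (Brio) > 132 (Dune) > 125 (Orion) > 112 (Ember) > 107 (Alder) > 84 (Arden) > …
Tie at €132 → Brio wins by tie-break.
Brio wins; payment is bid #4 in the ranking = €112.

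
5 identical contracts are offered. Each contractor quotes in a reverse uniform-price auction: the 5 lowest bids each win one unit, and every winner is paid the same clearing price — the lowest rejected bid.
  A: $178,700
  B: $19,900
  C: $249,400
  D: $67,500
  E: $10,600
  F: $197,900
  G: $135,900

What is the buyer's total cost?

Sorting: 10,600 (E), 19,900 (B), 67,500 (D), 135,900 (G), 178,700 (A), 197,900 (F), 249,400 (C)
Winners (5 units): E, B, D, G, A.
Clearing price = lowest rejected bid = $197,900.
Total cost = 5 × $197,900 = $989,500.

Total cost: $989,500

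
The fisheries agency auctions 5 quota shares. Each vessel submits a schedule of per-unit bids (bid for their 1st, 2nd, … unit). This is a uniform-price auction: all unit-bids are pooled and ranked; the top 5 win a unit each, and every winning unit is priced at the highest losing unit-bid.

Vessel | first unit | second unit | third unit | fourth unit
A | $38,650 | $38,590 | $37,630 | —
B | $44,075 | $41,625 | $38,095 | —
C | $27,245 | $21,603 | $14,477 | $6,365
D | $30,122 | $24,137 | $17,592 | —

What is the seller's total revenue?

All unit-bids, highest first — top 5: 44,075 (B-1), 41,625 (B-2), 38,650 (A-1), 38,590 (A-2), 38,095 (B-3)
The (k+1)-th unit-bid is $37,630.
Allocation: A 2, B 3. Every unit priced at $37,630.
Revenue = 5 × 37,630 = $188,150.

Total revenue: $188,150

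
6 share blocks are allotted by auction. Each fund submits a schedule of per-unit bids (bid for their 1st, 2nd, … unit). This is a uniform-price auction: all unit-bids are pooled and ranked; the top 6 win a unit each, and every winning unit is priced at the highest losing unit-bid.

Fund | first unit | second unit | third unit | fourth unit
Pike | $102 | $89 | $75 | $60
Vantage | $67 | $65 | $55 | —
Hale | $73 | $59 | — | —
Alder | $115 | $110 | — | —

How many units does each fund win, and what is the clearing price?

All unit-bids, highest first — top 6: 115 (Alder-1), 110 (Alder-2), 102 (Pike-1), 89 (Pike-2), 75 (Pike-3), 73 (Hale-1)
The (k+1)-th unit-bid is $67.
Allocation: Alder 2, Hale 1, Pike 3.

Alder 2, Hale 1, Pike 3; clearing price $67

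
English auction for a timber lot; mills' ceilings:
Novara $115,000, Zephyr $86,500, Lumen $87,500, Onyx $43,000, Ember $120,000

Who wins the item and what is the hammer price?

Ascending (English) auction: the price rises until one bidder remains; the winner pays the price at which the last rival dropped out.
Limits ranked: 120,000 (Ember) > 115,000 (Novara) > 87,500 (Lumen) > 86,500 (Zephyr) > 43,000 (Onyx)
Novara is the last rival to drop out, at $115,000; Ember remains and wins at that price.

Ember wins at $115,000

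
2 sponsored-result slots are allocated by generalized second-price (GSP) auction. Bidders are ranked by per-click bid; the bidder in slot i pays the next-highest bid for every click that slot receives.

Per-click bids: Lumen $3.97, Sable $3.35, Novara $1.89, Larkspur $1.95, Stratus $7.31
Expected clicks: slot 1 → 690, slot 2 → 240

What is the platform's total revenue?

Total revenue: $3543.30

Sorting advertisers: $7.31 (Stratus) > $3.97 (Lumen) > $3.35 (Sable) > …
Slot 1: Stratus pays $3.97 × 690 = $2739.30
Slot 2: Lumen pays $3.35 × 240 = $804.00
Total = $3543.30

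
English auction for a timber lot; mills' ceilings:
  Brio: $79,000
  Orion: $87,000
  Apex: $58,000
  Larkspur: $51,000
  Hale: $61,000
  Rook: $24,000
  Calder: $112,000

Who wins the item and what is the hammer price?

Ascending (English) auction: the price rises until one bidder remains; the winner pays the price at which the last rival dropped out.
Limits in order: 112,000 (Calder) > 87,000 (Orion) > 79,000 (Brio) > 61,000 (Hale) > 58,000 (Apex) > 51,000 (Larkspur) > …
Orion is the last rival to drop out, at $87,000; Calder remains and wins at that price.

Calder wins at $87,000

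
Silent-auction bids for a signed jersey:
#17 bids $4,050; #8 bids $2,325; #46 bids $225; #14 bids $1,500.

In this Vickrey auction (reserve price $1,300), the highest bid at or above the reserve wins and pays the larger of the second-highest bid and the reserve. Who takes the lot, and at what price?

Rule: the highest bid at or above the reserve wins and pays the larger of the second-highest bid and the reserve.
Bids in order: 4,050 (#17) > 2,325 (#8) > 1,500 (#14) > 225 (#46)
Highest eligible bid: #17 at $4,050.
Second-highest bid $2,325 exceeds the reserve $1,300 → payment $2,325.

#17 pays $2,325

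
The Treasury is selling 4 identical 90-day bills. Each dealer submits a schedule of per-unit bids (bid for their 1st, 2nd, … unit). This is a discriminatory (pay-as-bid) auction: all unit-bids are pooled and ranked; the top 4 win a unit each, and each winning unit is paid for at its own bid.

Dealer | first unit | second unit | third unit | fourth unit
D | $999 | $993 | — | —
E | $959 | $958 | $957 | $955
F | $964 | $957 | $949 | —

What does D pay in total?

D pays $1,992

All unit-bids, highest first — top 4: 999 (D-1), 993 (D-2), 964 (F-1), 959 (E-1)
Next rejected bid: $958 (not a price — pay-as-bid).
D's winning unit-bids: 999 + 993 = $1,992.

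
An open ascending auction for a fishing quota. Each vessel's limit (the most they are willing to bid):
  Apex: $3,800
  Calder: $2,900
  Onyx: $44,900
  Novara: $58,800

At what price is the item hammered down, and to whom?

Novara wins at $44,900

Sorting limits: 58,800 (Novara) > 44,900 (Onyx) > 3,800 (Apex) > 2,900 (Calder)
Bidding ends when Onyx exits at $44,900; Novara takes it.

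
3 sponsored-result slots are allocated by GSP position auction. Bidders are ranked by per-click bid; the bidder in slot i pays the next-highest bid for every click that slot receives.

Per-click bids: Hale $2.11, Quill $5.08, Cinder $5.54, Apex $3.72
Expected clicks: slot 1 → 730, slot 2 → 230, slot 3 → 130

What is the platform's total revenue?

Total revenue: $4838.30

Sorting advertisers: $5.54 (Cinder) > $5.08 (Quill) > $3.72 (Apex) > $2.11 (Hale)
Slot 1: Cinder pays $5.08 × 730 = $3708.40
Slot 2: Quill pays $3.72 × 230 = $855.60
Slot 3: Apex pays $2.11 × 130 = $274.30
Total = $4838.30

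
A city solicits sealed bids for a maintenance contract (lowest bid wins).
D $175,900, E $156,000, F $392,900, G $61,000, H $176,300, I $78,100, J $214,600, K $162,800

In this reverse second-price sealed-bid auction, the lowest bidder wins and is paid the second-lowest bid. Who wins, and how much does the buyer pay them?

Bids in order: 61,000 (G) < 78,100 (I) < 156,000 (E) < 162,800 (K) < 175,900 (D) < 176,300 (H) < …
G is lowest; is paid the second-lowest bid, $78,100.

G is paid $78,100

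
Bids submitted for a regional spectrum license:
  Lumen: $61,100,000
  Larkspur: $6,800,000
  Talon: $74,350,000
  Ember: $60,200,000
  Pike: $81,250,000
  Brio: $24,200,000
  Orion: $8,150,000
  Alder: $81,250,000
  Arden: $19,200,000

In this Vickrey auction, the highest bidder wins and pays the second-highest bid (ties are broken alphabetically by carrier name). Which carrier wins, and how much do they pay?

Alder pays $81,250,000

Bids in order: 81,250,000 (Alder) > 81,250,000 (Pike) > 74,350,000 (Talon) > 61,100,000 (Lumen) > 60,200,000 (Ember) > 24,200,000 (Brio) > …
Alder and Pike tie at $81,250,000; tie-break gives it to Alder.
Alder wins with the highest bid; price is set by the runner-up at $81,250,000.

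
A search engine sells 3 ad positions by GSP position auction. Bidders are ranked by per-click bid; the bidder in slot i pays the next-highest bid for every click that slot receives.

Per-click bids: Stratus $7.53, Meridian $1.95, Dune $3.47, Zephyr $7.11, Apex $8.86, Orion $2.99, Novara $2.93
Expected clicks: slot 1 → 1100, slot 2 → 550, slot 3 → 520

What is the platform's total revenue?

Total revenue: $13997.90

Per-click bids in order: $8.86 (Apex) > $7.53 (Stratus) > $7.11 (Zephyr) > $3.47 (Dune) > …
Slot 1: Apex pays $7.53 × 1100 = $8283.00
Slot 2: Stratus pays $7.11 × 550 = $3910.50
Slot 3: Zephyr pays $3.47 × 520 = $1804.40
Total = $13997.90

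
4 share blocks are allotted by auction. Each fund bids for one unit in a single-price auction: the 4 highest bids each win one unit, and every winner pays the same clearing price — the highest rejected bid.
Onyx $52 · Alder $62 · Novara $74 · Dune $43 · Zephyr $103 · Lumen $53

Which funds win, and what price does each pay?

Bids ranked high→low: 103 (Zephyr), 74 (Novara), 62 (Alder), 53 (Lumen), 52 (Onyx), 43 (Dune)
Winners (4 units): Zephyr, Novara, Alder, Lumen.
First losing bid is Onyx's $52, which sets the uniform price.

Zephyr, Novara, Alder, Lumen; each pays $52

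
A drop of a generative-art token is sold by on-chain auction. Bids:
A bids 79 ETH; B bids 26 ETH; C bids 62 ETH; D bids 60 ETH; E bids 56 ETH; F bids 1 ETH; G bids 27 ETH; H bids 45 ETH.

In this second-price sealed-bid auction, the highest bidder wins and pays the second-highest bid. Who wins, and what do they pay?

Second-price sealed-bid auction: the highest bidder wins and pays the second-highest bid.
Sorting bids: 79 (A) > 62 (C) > 60 (D) > 56 (E) > 45 (H) > 27 (G) > …
A wins with the highest bid; price is set by the runner-up at 62 ETH.

A pays 62 ETH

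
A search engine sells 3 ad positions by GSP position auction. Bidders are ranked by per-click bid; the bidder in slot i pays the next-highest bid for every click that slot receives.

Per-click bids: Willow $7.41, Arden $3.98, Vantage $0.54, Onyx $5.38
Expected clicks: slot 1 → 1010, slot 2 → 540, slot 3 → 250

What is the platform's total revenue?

Sorting advertisers: $7.41 (Willow) > $5.38 (Onyx) > $3.98 (Arden) > $0.54 (Vantage)
Slot 1: Willow pays $5.38 × 1010 = $5433.80
Slot 2: Onyx pays $3.98 × 540 = $2149.20
Slot 3: Arden pays $0.54 × 250 = $135.00
Total = $7718.00

Total revenue: $7718.00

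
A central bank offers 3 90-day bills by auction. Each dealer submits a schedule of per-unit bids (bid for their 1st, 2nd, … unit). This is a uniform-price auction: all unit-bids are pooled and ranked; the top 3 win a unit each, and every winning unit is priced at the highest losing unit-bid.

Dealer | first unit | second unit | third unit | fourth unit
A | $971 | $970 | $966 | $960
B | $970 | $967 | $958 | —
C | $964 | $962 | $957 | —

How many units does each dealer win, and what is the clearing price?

A 2, B 1; clearing price $967

All unit-bids, highest first — top 3: 971 (A-1), 970 (A-2), 970 (B-1)
The (k+1)-th unit-bid is $967.
Allocation: A 2, B 1.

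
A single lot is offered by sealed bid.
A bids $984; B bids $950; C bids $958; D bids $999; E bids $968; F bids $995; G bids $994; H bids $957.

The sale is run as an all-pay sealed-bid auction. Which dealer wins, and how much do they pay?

D pays $999

All-pay sealed-bid auction: the highest bidder wins the item, but every bidder pays their own bid.
Bids in order: 999 (D) > 995 (F) > 994 (G) > 984 (A) > 968 (E) > 958 (C) > …
D wins with the top bid; all bids are sunk regardless.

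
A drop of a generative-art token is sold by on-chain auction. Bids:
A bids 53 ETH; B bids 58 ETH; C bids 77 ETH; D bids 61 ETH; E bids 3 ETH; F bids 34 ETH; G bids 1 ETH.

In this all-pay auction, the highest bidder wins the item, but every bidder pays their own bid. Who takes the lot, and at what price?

Bids in order: 77 (C) > 61 (D) > 58 (B) > 53 (A) > 34 (F) > 3 (E) > …
C is highest and takes the item; every bidder forfeits their bid.

C pays 77 ETH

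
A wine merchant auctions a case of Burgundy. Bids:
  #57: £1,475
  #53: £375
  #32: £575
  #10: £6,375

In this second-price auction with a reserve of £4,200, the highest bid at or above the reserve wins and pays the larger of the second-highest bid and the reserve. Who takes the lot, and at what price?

Second-price auction with a reserve of £4,200: the highest bid at or above the reserve wins and pays the larger of the second-highest bid and the reserve.
Sorting bids: 6,375 (#10) > 1,475 (#57) > 575 (#32) > 375 (#53)
Highest eligible bid: #10 at £6,375.
Second-highest bid £1,475 is below the reserve £4,200, so the reserve binds → payment £4,200.

#10 pays £4,200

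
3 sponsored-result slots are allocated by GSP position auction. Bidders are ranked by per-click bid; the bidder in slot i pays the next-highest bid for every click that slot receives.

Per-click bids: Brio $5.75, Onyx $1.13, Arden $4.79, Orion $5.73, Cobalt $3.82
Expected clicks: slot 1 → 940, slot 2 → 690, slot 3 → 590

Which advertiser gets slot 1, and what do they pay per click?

Ranked by bid: $5.75 (Brio) > $5.73 (Orion) > $4.79 (Arden) > $3.82 (Cobalt) > …
Slot 1 goes to the first-ranked bidder, Brio, who pays the next bid down: $5.73/click.

Brio; $5.73 per click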